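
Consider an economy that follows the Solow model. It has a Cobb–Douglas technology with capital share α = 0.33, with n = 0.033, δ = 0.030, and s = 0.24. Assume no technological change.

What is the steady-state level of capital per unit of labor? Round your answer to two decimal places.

At the steady state, Δk = 0, so s·k^α = (n + δ)·k.
Dividing both sides by k: k^(1−α) = s / (n + δ).
k^0.67 = 0.24 / (0.033 + 0.030) = 0.24 / 0.063 = 3.8095
k* = 3.8095^(1/0.67) ≈ 7.3615

k* ≈ 7.36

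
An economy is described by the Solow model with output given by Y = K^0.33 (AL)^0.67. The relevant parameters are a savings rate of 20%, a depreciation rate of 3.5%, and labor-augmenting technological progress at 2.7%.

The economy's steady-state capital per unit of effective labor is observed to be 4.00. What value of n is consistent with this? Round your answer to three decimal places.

In steady state, investment equals break-even investment: s·k^α = (n + g + δ)·k.
So s / (n + g + δ) = (k*)^(1−α) = 4.00^0.67 = 2.5315.
Therefore n + g + δ = s / 2.5315 = 0.20 / 2.5315 = 0.0790, so n = 0.0790 − 0.062 = 0.0170.

n ≈ 0.017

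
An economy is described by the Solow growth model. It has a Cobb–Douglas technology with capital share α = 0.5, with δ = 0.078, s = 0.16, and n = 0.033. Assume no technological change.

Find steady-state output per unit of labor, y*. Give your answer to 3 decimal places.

y* ≈ 1.441

In steady state, investment equals break-even investment: s·k^α = (n + δ)·k.
Dividing both sides by k: k^(1−α) = s / (n + δ).
k^0.5 = 0.16 / (0.033 + 0.078) = 0.16 / 0.111 = 1.4414
k* = 1.4414^(1/0.5) ≈ 2.0776
y* = (k*)^α = 2.0776^0.5 ≈ 1.4414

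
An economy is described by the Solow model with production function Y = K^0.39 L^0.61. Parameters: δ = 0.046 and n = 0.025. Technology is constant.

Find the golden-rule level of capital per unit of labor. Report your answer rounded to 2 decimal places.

The golden rule sets f'(k) = n + δ, i.e. α·k^(α−1) = n + δ.
So k^(1−α) = α / (n + δ) = 0.39 / 0.071 = 5.4930.
k_gold = 5.4930^(1/0.61) ≈ 16.3231

k_gold ≈ 16.32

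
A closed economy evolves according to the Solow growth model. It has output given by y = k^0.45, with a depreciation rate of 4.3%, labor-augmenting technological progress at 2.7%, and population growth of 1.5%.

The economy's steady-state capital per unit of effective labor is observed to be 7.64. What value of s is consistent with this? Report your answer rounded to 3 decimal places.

In steady state, investment equals break-even investment: s·k^α = (n + g + δ)·k.
So s / (n + g + δ) = (k*)^(1−α) = 7.64^0.55 = 3.0599.
Therefore s = 3.0599 × (n + g + δ) = 3.0599 × 0.085 = 0.2601.

s ≈ 0.260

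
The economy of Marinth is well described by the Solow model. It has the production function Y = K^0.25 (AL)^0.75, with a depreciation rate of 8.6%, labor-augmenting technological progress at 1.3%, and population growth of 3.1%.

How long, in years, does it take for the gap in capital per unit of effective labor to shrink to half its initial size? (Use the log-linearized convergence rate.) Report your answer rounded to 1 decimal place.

t_½ ≈ 7.1 years

Near the steady state the convergence rate is λ = (1 − α)(n + g + δ).
λ = (1 − 0.25) × 0.130 = 0.75 × 0.130 = 0.0975
Half-life = ln 2 / λ = 0.6931 / 0.0975 ≈ 7.11 years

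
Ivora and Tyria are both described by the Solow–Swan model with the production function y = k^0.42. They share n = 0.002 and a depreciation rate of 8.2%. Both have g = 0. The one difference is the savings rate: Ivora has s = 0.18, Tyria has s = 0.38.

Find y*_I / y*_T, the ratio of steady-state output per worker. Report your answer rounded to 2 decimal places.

Steady-state y* = [s/(n + δ)]^(α/(1−α)), so the ratio is [ (s_I/(n + δ)_I) / (s_T/(n + δ)_T) ]^0.7241.
s_I/(n + δ)_I = 0.18/0.084 = 2.1429; s_T/(n + δ)_T = 0.38/0.084 = 4.5238.
Ratio = (2.1429/4.5238)^0.7241 = 0.4737^0.7241 ≈ 0.5821

y*_I / y*_T ≈ 0.58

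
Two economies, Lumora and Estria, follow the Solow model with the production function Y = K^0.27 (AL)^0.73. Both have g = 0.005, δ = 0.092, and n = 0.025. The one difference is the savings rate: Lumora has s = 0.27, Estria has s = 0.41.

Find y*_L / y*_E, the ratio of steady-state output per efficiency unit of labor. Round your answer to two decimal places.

y*_L / y*_E ≈ 0.86

Steady-state y* = [s/(n + g + δ)]^(α/(1−α)), so the ratio is [ (s_L/(n + g + δ)_L) / (s_E/(n + g + δ)_E) ]^0.3699.
s_L/(n + g + δ)_L = 0.27/0.122 = 2.2131; s_E/(n + g + δ)_E = 0.41/0.122 = 3.3607.
Ratio = (2.2131/3.3607)^0.3699 = 0.6585^0.3699 ≈ 0.8568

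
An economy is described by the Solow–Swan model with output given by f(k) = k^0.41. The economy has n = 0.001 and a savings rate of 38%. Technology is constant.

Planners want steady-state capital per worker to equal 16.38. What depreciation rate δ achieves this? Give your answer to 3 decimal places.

In steady state, investment equals break-even investment: s·k^α = (n + δ)·k.
So s / (n + δ) = (k*)^(1−α) = 16.38^0.59 = 5.2053.
Therefore n + δ = s / 5.2053 = 0.38 / 5.2053 = 0.0730, so δ = 0.0730 − 0.001 = 0.0720.

δ ≈ 0.072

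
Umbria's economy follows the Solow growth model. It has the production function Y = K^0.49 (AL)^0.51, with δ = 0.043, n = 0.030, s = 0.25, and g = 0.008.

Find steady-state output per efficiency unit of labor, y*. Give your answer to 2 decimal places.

y* ≈ 2.95

Steady state requires s·f(k) = (n + g + δ)·k, i.e. s·k^α = (n + g + δ)·k.
Dividing both sides by k: k^(1−α) = s / (n + g + δ).
k^0.51 = 0.25 / (0.030 + 0.008 + 0.043) = 0.25 / 0.081 = 3.0864
k* = 3.0864^(1/0.51) ≈ 9.1140
y* = (k*)^α = 9.1140^0.49 ≈ 2.9530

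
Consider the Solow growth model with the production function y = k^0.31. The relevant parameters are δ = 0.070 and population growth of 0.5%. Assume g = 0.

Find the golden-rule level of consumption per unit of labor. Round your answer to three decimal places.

c_gold ≈ 1.305

At the golden rule, f'(k) = n + δ, so α·k^(α−1) = n + δ and k_gold = (α/(n + δ))^(1/(1−α)).
k_gold = (0.31/0.075)^(1/0.69) = 4.1333^1.4493 ≈ 7.8199
c_gold = f(k_gold) − (n + δ)·k_gold = 1.8919 − 0.075×7.8199 ≈ 1.3054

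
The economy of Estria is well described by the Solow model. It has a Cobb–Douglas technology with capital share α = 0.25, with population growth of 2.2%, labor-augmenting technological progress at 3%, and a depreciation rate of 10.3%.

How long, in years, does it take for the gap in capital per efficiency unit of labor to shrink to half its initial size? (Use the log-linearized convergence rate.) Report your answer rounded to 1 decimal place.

Near the steady state the convergence rate is λ = (1 − α)(n + g + δ).
λ = (1 − 0.25) × 0.155 = 0.75 × 0.155 = 0.11625
Half-life = ln 2 / λ = 0.6931 / 0.11625 ≈ 5.96 years

t_½ ≈ 6.0 years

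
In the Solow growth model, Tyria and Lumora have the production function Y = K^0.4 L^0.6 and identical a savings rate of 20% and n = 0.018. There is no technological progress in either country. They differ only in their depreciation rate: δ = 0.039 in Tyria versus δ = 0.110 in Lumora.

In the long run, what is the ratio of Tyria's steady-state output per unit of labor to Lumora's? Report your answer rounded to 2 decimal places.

y*_T / y*_L ≈ 1.71

Steady-state y* = [s/(n + δ)]^(α/(1−α)), so the ratio is [ (s_T/(n + δ)_T) / (s_L/(n + δ)_L) ]^0.6667.
s_T/(n + δ)_T = 0.20/0.057 = 3.5088; s_L/(n + δ)_L = 0.20/0.128 = 1.5625.
Ratio = (3.5088/1.5625)^0.6667 = 2.2456^0.6667 ≈ 1.7149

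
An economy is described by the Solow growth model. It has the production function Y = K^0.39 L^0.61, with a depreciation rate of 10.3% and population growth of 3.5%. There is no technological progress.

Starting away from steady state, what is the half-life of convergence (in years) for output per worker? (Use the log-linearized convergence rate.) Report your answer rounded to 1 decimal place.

Near the steady state the convergence rate is λ = (1 − α)(n + δ).
λ = (1 − 0.39) × 0.138 = 0.61 × 0.138 = 0.08418
Half-life = ln 2 / λ = 0.6931 / 0.08418 ≈ 8.23 years

half-life ≈ 8.2 years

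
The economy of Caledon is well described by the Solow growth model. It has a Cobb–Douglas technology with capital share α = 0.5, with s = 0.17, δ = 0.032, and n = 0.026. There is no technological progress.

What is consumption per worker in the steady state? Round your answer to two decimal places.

At the steady state, Δk = 0, so s·k^α = (n + δ)·k.
Dividing both sides by k: k^(1−α) = s / (n + δ).
k^0.5 = 0.17 / (0.026 + 0.032) = 0.17 / 0.058 = 2.9310
k* = 2.9310^(1/0.5) ≈ 8.5908
y* = (k*)^α = 8.5908^0.5 ≈ 2.9310
c* = (1 − s)·y* = (1 − 0.17) × 2.9310 ≈ 2.4327

c* ≈ 2.43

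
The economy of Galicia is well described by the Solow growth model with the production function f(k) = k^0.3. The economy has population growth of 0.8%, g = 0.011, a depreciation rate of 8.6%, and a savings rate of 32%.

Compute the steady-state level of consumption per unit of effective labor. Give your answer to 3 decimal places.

c* ≈ 1.096

In steady state, investment equals break-even investment: s·k^α = (n + g + δ)·k.
Rearranging, k^(1−α) = s / (n + g + δ).
k^0.7 = 0.32 / (0.008 + 0.011 + 0.086) = 0.32 / 0.105 = 3.0476
k* = 3.0476^(1/0.7) ≈ 4.9132
y* = (k*)^α = 4.9132^0.3 ≈ 1.6122
c* = (1 − s)·y* = (1 − 0.32) × 1.6122 ≈ 1.0963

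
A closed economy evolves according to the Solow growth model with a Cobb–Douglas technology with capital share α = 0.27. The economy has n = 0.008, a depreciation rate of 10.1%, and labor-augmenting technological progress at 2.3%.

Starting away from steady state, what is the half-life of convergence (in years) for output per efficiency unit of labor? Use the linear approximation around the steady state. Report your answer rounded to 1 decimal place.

about 7.2 years

Near the steady state the convergence rate is λ = (1 − α)(n + g + δ).
λ = (1 − 0.27) × 0.132 = 0.73 × 0.132 = 0.09636
Half-life = ln 2 / λ = 0.6931 / 0.09636 ≈ 7.19 years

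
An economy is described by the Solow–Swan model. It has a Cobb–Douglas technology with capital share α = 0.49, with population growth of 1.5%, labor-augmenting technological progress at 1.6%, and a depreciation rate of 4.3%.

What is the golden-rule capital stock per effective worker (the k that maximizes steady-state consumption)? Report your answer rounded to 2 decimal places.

k_gold ≈ 40.71

The golden rule sets f'(k) = n + g + δ, i.e. α·k^(α−1) = n + g + δ.
So k^(1−α) = α / (n + g + δ) = 0.49 / 0.074 = 6.6216.
k_gold = 6.6216^(1/0.51) ≈ 40.7128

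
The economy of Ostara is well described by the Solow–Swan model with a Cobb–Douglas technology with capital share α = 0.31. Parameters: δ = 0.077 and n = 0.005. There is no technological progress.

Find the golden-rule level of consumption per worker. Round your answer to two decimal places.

At the golden rule, f'(k) = n + δ, so α·k^(α−1) = n + δ and k_gold = (α/(n + δ))^(1/(1−α)).
k_gold = (0.31/0.082)^(1/0.69) = 3.7805^1.4493 ≈ 6.8714
c_gold = f(k_gold) − (n + δ)·k_gold = 1.8175 − 0.082×6.8714 ≈ 1.2540

c_gold ≈ 1.25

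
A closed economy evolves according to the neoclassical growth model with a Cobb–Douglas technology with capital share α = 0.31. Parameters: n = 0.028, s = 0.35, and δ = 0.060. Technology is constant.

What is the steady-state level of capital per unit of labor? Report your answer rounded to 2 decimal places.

At the steady state, Δk = 0, so s·k^α = (n + δ)·k.
Rearranging, k^(1−α) = s / (n + δ).
k^0.69 = 0.35 / (0.028 + 0.060) = 0.35 / 0.088 = 3.9773
k* = 3.9773^(1/0.69) ≈ 7.3955

k* = 7.40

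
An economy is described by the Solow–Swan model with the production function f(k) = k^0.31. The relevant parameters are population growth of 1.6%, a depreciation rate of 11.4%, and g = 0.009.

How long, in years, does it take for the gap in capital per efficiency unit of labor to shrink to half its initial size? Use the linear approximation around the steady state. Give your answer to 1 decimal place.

Near the steady state the convergence rate is λ = (1 − α)(n + g + δ).
λ = (1 − 0.31) × 0.139 = 0.69 × 0.139 = 0.09591
Half-life = ln 2 / λ = 0.6931 / 0.09591 ≈ 7.23 years

about 7.2 years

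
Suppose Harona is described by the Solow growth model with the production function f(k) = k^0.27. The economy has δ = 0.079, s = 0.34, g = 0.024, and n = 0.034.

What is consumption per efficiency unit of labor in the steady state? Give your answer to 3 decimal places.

c* = 0.924

In steady state, investment equals break-even investment: s·k^α = (n + g + δ)·k.
Rearranging, k^(1−α) = s / (n + g + δ).
k^0.73 = 0.34 / (0.034 + 0.024 + 0.079) = 0.34 / 0.137 = 2.4818
k* = 2.4818^(1/0.73) ≈ 3.4736
y* = (k*)^α = 3.4736^0.27 ≈ 1.3996
c* = (1 − s)·y* = (1 − 0.34) × 1.3996 ≈ 0.9237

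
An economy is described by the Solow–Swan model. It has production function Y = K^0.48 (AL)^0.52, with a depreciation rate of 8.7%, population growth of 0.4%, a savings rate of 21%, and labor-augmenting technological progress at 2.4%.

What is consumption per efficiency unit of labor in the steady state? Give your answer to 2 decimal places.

c* = 1.38

At the steady state, Δk = 0, so s·k^α = (n + g + δ)·k.
Rearranging, k^(1−α) = s / (n + g + δ).
k^0.52 = 0.21 / (0.004 + 0.024 + 0.087) = 0.21 / 0.115 = 1.8261
k* = 1.8261^(1/0.52) ≈ 3.1837
y* = (k*)^α = 3.1837^0.48 ≈ 1.7434
c* = (1 − s)·y* = (1 − 0.21) × 1.7434 ≈ 1.3773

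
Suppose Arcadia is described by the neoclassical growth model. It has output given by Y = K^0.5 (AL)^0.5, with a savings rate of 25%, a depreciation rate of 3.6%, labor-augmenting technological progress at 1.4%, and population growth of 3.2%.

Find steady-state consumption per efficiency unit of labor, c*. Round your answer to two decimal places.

c* ≈ 2.29

At the steady state, Δk = 0, so s·k^α = (n + g + δ)·k.
Dividing both sides by k: k^(1−α) = s / (n + g + δ).
k^0.5 = 0.25 / (0.032 + 0.014 + 0.036) = 0.25 / 0.082 = 3.0488
k* = 3.0488^(1/0.5) ≈ 9.2952
y* = (k*)^α = 9.2952^0.5 ≈ 3.0488
c* = (1 − s)·y* = (1 − 0.25) × 3.0488 ≈ 2.2866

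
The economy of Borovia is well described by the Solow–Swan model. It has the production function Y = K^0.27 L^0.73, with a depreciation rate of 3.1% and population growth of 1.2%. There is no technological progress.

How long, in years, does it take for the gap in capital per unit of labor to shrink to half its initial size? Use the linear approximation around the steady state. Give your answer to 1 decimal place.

t_½ ≈ 22.1 years

Near the steady state the convergence rate is λ = (1 − α)(n + δ).
λ = (1 − 0.27) × 0.043 = 0.73 × 0.043 = 0.03139
Half-life = ln 2 / λ = 0.6931 / 0.03139 ≈ 22.08 years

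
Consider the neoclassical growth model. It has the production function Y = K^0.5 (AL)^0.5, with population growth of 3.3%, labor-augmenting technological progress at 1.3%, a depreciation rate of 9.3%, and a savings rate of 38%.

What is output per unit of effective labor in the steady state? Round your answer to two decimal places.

y* ≈ 2.73

Steady state requires s·f(k) = (n + g + δ)·k, i.e. s·k^α = (n + g + δ)·k.
Dividing both sides by k: k^(1−α) = s / (n + g + δ).
k^0.5 = 0.38 / (0.033 + 0.013 + 0.093) = 0.38 / 0.139 = 2.7338
k* = 2.7338^(1/0.5) ≈ 7.4737
y* = (k*)^α = 7.4737^0.5 ≈ 2.7338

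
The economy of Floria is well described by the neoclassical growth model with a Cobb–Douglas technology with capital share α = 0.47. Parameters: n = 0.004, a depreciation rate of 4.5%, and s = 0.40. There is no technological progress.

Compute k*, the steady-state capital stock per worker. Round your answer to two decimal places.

k* = 52.54

Steady state requires s·f(k) = (n + δ)·k, i.e. s·k^α = (n + δ)·k.
Dividing both sides by k: k^(1−α) = s / (n + δ).
k^0.53 = 0.40 / (0.004 + 0.045) = 0.40 / 0.049 = 8.1633
k* = 8.1633^(1/0.53) ≈ 52.5414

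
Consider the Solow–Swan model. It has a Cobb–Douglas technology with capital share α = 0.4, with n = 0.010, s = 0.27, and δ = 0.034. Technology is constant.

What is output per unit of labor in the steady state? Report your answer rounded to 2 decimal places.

At the steady state, Δk = 0, so s·k^α = (n + δ)·k.
Rearranging, k^(1−α) = s / (n + δ).
k^0.6 = 0.27 / (0.010 + 0.034) = 0.27 / 0.044 = 6.1364
k* = 6.1364^(1/0.6) ≈ 20.5679
y* = (k*)^α = 20.5679^0.4 ≈ 3.3518

y* = 3.35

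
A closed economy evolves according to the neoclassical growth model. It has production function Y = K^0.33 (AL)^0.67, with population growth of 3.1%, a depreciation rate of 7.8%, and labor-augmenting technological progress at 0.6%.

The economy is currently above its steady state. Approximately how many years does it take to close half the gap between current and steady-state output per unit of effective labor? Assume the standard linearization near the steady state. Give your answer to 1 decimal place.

about 9.0 years

Near the steady state the convergence rate is λ = (1 − α)(n + g + δ).
λ = (1 − 0.33) × 0.115 = 0.67 × 0.115 = 0.07705
Half-life = ln 2 / λ = 0.6931 / 0.07705 ≈ 9.00 years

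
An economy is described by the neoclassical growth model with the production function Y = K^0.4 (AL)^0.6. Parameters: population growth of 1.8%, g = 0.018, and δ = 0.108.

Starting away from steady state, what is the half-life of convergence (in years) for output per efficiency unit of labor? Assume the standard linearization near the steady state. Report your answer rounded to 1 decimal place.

Near the steady state the convergence rate is λ = (1 − α)(n + g + δ).
λ = (1 − 0.4) × 0.144 = 0.6 × 0.144 = 0.0864
Half-life = ln 2 / λ = 0.6931 / 0.0864 ≈ 8.02 years

t_½ ≈ 8.0 years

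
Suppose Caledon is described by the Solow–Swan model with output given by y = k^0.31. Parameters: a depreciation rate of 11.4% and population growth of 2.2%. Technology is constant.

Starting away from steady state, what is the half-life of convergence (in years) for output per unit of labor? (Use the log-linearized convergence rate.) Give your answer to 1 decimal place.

Near the steady state the convergence rate is λ = (1 − α)(n + δ).
λ = (1 − 0.31) × 0.136 = 0.69 × 0.136 = 0.09384
Half-life = ln 2 / λ = 0.6931 / 0.09384 ≈ 7.39 years

half-life ≈ 7.4 years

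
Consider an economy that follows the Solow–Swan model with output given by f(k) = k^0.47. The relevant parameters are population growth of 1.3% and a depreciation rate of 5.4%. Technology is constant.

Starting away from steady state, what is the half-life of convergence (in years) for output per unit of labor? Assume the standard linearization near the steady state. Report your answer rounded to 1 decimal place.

Near the steady state the convergence rate is λ = (1 − α)(n + δ).
λ = (1 − 0.47) × 0.067 = 0.53 × 0.067 = 0.03551
Half-life = ln 2 / λ = 0.6931 / 0.03551 ≈ 19.52 years

half-life ≈ 19.5 years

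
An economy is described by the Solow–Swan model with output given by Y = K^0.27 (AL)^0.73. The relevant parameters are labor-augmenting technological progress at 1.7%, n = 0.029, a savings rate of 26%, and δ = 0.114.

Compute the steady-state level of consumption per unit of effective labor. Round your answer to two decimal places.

In steady state, investment equals break-even investment: s·k^α = (n + g + δ)·k.
Dividing both sides by k: k^(1−α) = s / (n + g + δ).
k^0.73 = 0.26 / (0.029 + 0.017 + 0.114) = 0.26 / 0.160 = 1.6250
k* = 1.6250^(1/0.73) ≈ 1.9446
y* = (k*)^α = 1.9446^0.27 ≈ 1.1967
c* = (1 − s)·y* = (1 − 0.26) × 1.1967 ≈ 0.8856

c* ≈ 0.89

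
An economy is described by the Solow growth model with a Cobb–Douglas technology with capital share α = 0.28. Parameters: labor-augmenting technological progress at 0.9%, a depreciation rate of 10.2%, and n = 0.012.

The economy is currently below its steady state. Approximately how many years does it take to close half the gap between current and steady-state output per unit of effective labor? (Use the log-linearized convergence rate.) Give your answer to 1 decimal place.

Near the steady state the convergence rate is λ = (1 − α)(n + g + δ).
λ = (1 − 0.28) × 0.123 = 0.72 × 0.123 = 0.08856
Half-life = ln 2 / λ = 0.6931 / 0.08856 ≈ 7.83 years

half-life ≈ 7.8 years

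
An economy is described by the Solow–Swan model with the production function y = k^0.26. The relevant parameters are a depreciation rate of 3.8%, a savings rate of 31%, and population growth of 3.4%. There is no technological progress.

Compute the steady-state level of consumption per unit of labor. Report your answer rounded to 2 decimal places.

c* ≈ 1.15

Steady state requires s·f(k) = (n + δ)·k, i.e. s·k^α = (n + δ)·k.
Dividing both sides by k: k^(1−α) = s / (n + δ).
k^0.74 = 0.31 / (0.034 + 0.038) = 0.31 / 0.072 = 4.3056
k* = 4.3056^(1/0.74) ≈ 7.1912
y* = (k*)^α = 7.1912^0.26 ≈ 1.6702
c* = (1 − s)·y* = (1 − 0.31) × 1.6702 ≈ 1.1524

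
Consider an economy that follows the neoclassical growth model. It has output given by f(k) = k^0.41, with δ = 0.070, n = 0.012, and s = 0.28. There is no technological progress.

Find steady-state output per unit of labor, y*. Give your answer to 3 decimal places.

y* = 2.348

In steady state, investment equals break-even investment: s·k^α = (n + δ)·k.
Dividing both sides by k: k^(1−α) = s / (n + δ).
k^0.59 = 0.28 / (0.012 + 0.070) = 0.28 / 0.082 = 3.4146
k* = 3.4146^(1/0.59) ≈ 8.0161
y* = (k*)^α = 8.0161^0.41 ≈ 2.3476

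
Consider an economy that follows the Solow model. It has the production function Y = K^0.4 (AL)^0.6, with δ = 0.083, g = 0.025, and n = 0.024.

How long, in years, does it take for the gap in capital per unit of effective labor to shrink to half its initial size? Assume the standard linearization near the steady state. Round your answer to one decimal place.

half-life ≈ 8.8 years

Near the steady state the convergence rate is λ = (1 − α)(n + g + δ).
λ = (1 − 0.4) × 0.132 = 0.6 × 0.132 = 0.0792
Half-life = ln 2 / λ = 0.6931 / 0.0792 ≈ 8.75 years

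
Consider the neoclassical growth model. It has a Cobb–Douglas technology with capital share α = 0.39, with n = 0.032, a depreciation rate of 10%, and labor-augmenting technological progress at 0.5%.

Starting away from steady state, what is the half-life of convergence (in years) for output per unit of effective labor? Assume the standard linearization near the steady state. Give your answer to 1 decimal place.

half-life ≈ 8.3 years

Near the steady state the convergence rate is λ = (1 − α)(n + g + δ).
λ = (1 − 0.39) × 0.137 = 0.61 × 0.137 = 0.08357
Half-life = ln 2 / λ = 0.6931 / 0.08357 ≈ 8.29 years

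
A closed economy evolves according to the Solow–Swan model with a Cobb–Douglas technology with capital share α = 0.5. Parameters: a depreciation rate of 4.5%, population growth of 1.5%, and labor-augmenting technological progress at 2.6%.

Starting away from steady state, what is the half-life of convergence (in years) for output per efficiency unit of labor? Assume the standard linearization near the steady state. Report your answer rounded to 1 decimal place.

Near the steady state the convergence rate is λ = (1 − α)(n + g + δ).
λ = (1 − 0.5) × 0.086 = 0.5 × 0.086 = 0.0430
Half-life = ln 2 / λ = 0.6931 / 0.0430 ≈ 16.12 years

half-life ≈ 16.1 years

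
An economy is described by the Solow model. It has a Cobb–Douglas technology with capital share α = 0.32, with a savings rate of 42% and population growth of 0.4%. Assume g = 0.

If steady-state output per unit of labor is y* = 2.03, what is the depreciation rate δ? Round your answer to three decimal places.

δ ≈ 0.089

At the steady state, Δk = 0, so s·k^α = (n + δ)·k.
Since y* = [s/(n + δ)]^(α/(1−α)), we have s/(n + δ) = (y*)^((1−α)/α) = 2.03^2.125 = 4.5022.
Therefore n + δ = s / 4.5022 = 0.42 / 4.5022 = 0.0933, so δ = 0.0933 − 0.004 = 0.0893.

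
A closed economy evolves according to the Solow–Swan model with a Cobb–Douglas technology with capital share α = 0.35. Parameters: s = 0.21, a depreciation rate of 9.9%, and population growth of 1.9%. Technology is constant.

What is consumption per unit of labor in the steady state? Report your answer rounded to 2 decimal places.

c* = 1.08

At the steady state, Δk = 0, so s·k^α = (n + δ)·k.
Rearranging, k^(1−α) = s / (n + δ).
k^0.65 = 0.21 / (0.019 + 0.099) = 0.21 / 0.118 = 1.7797
k* = 1.7797^(1/0.65) ≈ 2.4274
y* = (k*)^α = 2.4274^0.35 ≈ 1.3640
c* = (1 − s)·y* = (1 − 0.21) × 1.3640 ≈ 1.0776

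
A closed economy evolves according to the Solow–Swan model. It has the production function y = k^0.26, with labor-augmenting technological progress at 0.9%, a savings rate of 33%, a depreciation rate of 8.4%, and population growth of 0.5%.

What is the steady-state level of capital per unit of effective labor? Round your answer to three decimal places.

In steady state, investment equals break-even investment: s·k^α = (n + g + δ)·k.
Rearranging, k^(1−α) = s / (n + g + δ).
k^0.74 = 0.33 / (0.005 + 0.009 + 0.084) = 0.33 / 0.098 = 3.3673
k* = 3.3673^(1/0.74) ≈ 5.1587

k* = 5.159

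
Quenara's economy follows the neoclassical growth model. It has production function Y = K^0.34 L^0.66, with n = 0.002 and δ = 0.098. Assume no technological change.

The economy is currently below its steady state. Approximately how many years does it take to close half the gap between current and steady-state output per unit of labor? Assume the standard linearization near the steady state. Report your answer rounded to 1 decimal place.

about 10.5 years

Near the steady state the convergence rate is λ = (1 − α)(n + δ).
λ = (1 − 0.34) × 0.100 = 0.66 × 0.100 = 0.0660
Half-life = ln 2 / λ = 0.6931 / 0.0660 ≈ 10.50 years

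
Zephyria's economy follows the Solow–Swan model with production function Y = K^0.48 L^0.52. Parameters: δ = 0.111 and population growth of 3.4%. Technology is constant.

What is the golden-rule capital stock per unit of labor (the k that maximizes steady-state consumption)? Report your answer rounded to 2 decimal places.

k_gold ≈ 9.99

The golden rule sets f'(k) = n + δ, i.e. α·k^(α−1) = n + δ.
So k^(1−α) = α / (n + δ) = 0.48 / 0.145 = 3.3103.
k_gold = 3.3103^(1/0.52) ≈ 9.9941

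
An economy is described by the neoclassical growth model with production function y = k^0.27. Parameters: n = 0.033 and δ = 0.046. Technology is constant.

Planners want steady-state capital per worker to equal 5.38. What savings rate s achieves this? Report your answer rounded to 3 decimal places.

s ≈ 0.270

In steady state, investment equals break-even investment: s·k^α = (n + δ)·k.
So s / (n + δ) = (k*)^(1−α) = 5.38^0.73 = 3.4156.
Therefore s = 3.4156 × (n + δ) = 3.4156 × 0.079 = 0.2698.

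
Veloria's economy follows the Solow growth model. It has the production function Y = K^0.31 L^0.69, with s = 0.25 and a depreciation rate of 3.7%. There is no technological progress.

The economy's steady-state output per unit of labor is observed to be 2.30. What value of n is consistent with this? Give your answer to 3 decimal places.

In steady state, investment equals break-even investment: s·k^α = (n + δ)·k.
Since y* = [s/(n + δ)]^(α/(1−α)), we have s/(n + δ) = (y*)^((1−α)/α) = 2.30^2.2258 = 6.3846.
Therefore n + δ = s / 6.3846 = 0.25 / 6.3846 = 0.0392, so n = 0.0392 − 0.037 = 0.0022.

n ≈ 0.002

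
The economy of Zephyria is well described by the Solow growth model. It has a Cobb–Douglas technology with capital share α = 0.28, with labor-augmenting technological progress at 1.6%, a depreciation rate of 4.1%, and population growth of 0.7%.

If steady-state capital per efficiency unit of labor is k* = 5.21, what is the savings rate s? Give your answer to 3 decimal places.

s ≈ 0.210

In steady state, investment equals break-even investment: s·k^α = (n + g + δ)·k.
So s / (n + g + δ) = (k*)^(1−α) = 5.21^0.72 = 3.2819.
Therefore s = 3.2819 × (n + g + δ) = 3.2819 × 0.064 = 0.2100.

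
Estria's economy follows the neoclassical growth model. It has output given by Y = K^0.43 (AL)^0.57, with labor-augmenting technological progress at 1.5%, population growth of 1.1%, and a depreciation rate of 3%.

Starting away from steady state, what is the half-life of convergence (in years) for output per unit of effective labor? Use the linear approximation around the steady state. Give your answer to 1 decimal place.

about 21.7 years

Near the steady state the convergence rate is λ = (1 − α)(n + g + δ).
λ = (1 − 0.43) × 0.056 = 0.57 × 0.056 = 0.03192
Half-life = ln 2 / λ = 0.6931 / 0.03192 ≈ 21.71 years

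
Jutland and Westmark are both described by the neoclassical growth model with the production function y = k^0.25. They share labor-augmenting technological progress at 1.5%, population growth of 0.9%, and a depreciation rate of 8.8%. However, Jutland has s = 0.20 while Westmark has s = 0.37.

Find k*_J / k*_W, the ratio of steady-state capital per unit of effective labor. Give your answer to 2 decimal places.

ratio ≈ 0.44

Steady-state k* = [s/(n + g + δ)]^(1/(1−α)), so the ratio is [ (s_J/(n + g + δ)_J) / (s_W/(n + g + δ)_W) ]^1.3333.
s_J/(n + g + δ)_J = 0.20/0.112 = 1.7857; s_W/(n + g + δ)_W = 0.37/0.112 = 3.3036.
Ratio = (1.7857/3.3036)^1.3333 = 0.5405^1.3333 ≈ 0.4403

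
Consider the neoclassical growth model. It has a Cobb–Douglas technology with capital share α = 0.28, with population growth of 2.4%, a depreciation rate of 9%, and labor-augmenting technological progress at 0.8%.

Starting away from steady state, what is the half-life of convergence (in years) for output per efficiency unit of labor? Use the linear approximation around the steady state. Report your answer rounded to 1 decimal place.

Near the steady state the convergence rate is λ = (1 − α)(n + g + δ).
λ = (1 − 0.28) × 0.122 = 0.72 × 0.122 = 0.08784
Half-life = ln 2 / λ = 0.6931 / 0.08784 ≈ 7.89 years

t_½ ≈ 7.9 years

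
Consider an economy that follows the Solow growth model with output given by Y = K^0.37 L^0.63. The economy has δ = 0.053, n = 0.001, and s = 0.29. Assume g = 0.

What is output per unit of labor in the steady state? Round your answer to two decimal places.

Steady state requires s·f(k) = (n + δ)·k, i.e. s·k^α = (n + δ)·k.
Dividing both sides by k: k^(1−α) = s / (n + δ).
k^0.63 = 0.29 / (0.001 + 0.053) = 0.29 / 0.054 = 5.3704
k* = 5.3704^(1/0.63) ≈ 14.4125
y* = (k*)^α = 14.4125^0.37 ≈ 2.6837

y* ≈ 2.68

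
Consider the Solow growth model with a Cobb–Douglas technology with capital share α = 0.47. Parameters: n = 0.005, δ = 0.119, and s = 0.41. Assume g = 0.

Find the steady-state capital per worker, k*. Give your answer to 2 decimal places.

In steady state, investment equals break-even investment: s·k^α = (n + δ)·k.
Dividing both sides by k: k^(1−α) = s / (n + δ).
k^0.53 = 0.41 / (0.005 + 0.119) = 0.41 / 0.124 = 3.3065
k* = 3.3065^(1/0.53) ≈ 9.5486

k* = 9.55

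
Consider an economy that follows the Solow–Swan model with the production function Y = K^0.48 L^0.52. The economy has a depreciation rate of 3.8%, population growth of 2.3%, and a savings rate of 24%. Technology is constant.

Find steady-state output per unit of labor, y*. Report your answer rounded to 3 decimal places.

y* ≈ 3.541

Steady state requires s·f(k) = (n + δ)·k, i.e. s·k^α = (n + δ)·k.
Dividing both sides by k: k^(1−α) = s / (n + δ).
k^0.52 = 0.24 / (0.023 + 0.038) = 0.24 / 0.061 = 3.9344
k* = 3.9344^(1/0.52) ≈ 13.9315
y* = (k*)^α = 13.9315^0.48 ≈ 3.5409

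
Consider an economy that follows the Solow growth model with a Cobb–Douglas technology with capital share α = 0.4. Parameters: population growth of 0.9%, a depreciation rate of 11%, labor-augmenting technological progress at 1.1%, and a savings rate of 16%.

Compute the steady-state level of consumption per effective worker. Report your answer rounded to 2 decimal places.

Steady state requires s·f(k) = (n + g + δ)·k, i.e. s·k^α = (n + g + δ)·k.
Rearranging, k^(1−α) = s / (n + g + δ).
k^0.6 = 0.16 / (0.009 + 0.011 + 0.110) = 0.16 / 0.130 = 1.2308
k* = 1.2308^(1/0.6) ≈ 1.4136
y* = (k*)^α = 1.4136^0.4 ≈ 1.1485
c* = (1 − s)·y* = (1 − 0.16) × 1.1485 ≈ 0.9647

c* = 0.96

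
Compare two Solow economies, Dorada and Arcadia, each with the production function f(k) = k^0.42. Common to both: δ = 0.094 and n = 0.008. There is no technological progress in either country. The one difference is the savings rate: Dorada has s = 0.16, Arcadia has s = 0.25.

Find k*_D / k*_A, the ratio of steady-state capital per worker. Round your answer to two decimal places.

k*_D / k*_A ≈ 0.46

Steady-state k* = [s/(n + δ)]^(1/(1−α)), so the ratio is [ (s_D/(n + δ)_D) / (s_A/(n + δ)_A) ]^1.7241.
s_D/(n + δ)_D = 0.16/0.102 = 1.5686; s_A/(n + δ)_A = 0.25/0.102 = 2.4510.
Ratio = (1.5686/2.4510)^1.7241 = 0.6400^1.7241 ≈ 0.4633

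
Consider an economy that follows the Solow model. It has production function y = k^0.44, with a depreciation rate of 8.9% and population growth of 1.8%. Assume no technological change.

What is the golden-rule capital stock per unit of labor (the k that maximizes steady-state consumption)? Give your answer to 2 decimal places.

The golden rule sets f'(k) = n + δ, i.e. α·k^(α−1) = n + δ.
So k^(1−α) = α / (n + δ) = 0.44 / 0.107 = 4.1121.
k_gold = 4.1121^(1/0.56) ≈ 12.4894

k_gold ≈ 12.49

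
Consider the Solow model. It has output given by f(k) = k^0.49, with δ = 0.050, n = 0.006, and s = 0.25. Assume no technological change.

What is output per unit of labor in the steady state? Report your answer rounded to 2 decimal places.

In steady state, investment equals break-even investment: s·k^α = (n + δ)·k.
Dividing both sides by k: k^(1−α) = s / (n + δ).
k^0.51 = 0.25 / (0.006 + 0.050) = 0.25 / 0.056 = 4.4643
k* = 4.4643^(1/0.51) ≈ 18.7943
y* = (k*)^α = 18.7943^0.49 ≈ 4.2099

y* ≈ 4.21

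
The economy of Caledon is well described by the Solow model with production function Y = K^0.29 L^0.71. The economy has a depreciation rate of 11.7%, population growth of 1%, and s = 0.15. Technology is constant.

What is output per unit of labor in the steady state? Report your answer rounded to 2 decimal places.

y* = 1.07

Steady state requires s·f(k) = (n + δ)·k, i.e. s·k^α = (n + δ)·k.
Dividing both sides by k: k^(1−α) = s / (n + δ).
k^0.71 = 0.15 / (0.010 + 0.117) = 0.15 / 0.127 = 1.1811
k* = 1.1811^(1/0.71) ≈ 1.2642
y* = (k*)^α = 1.2642^0.29 ≈ 1.0704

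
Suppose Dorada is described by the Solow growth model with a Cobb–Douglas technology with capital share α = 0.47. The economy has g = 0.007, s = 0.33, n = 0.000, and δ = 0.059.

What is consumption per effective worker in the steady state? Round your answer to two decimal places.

c* = 2.79

In steady state, investment equals break-even investment: s·k^α = (n + g + δ)·k.
Rearranging, k^(1−α) = s / (n + g + δ).
k^0.53 = 0.33 / (0.000 + 0.007 + 0.059) = 0.33 / 0.066 = 5.0000
k* = 5.0000^(1/0.53) ≈ 20.8359
y* = (k*)^α = 20.8359^0.47 ≈ 4.1672
c* = (1 − s)·y* = (1 − 0.33) × 4.1672 ≈ 2.7920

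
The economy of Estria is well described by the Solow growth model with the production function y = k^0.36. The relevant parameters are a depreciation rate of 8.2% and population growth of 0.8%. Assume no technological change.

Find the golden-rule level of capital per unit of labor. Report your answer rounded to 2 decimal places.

The golden rule sets f'(k) = n + δ, i.e. α·k^(α−1) = n + δ.
So k^(1−α) = α / (n + δ) = 0.36 / 0.090 = 4.0000.
k_gold = 4.0000^(1/0.64) ≈ 8.7241

k_gold ≈ 8.72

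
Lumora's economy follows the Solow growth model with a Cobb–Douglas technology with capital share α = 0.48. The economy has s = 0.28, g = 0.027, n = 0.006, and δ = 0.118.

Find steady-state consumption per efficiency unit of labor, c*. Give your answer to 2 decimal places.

c* = 1.27

In steady state, investment equals break-even investment: s·k^α = (n + g + δ)·k.
Dividing both sides by k: k^(1−α) = s / (n + g + δ).
k^0.52 = 0.28 / (0.006 + 0.027 + 0.118) = 0.28 / 0.151 = 1.8543
k* = 1.8543^(1/0.52) ≈ 3.2789
y* = (k*)^α = 3.2789^0.48 ≈ 1.7683
c* = (1 − s)·y* = (1 − 0.28) × 1.7683 ≈ 1.2732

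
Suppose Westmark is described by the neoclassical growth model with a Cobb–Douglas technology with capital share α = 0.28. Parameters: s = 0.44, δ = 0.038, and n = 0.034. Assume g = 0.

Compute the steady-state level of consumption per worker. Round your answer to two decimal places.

In steady state, investment equals break-even investment: s·k^α = (n + δ)·k.
Rearranging, k^(1−α) = s / (n + δ).
k^0.72 = 0.44 / (0.034 + 0.038) = 0.44 / 0.072 = 6.1111
k* = 6.1111^(1/0.72) ≈ 12.3547
y* = (k*)^α = 12.3547^0.28 ≈ 2.0217
c* = (1 − s)·y* = (1 − 0.44) × 2.0217 ≈ 1.1322

c* = 1.13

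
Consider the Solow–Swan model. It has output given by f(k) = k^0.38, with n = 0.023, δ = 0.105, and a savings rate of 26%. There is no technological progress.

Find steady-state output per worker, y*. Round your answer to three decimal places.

Steady state requires s·f(k) = (n + δ)·k, i.e. s·k^α = (n + δ)·k.
Dividing both sides by k: k^(1−α) = s / (n + δ).
k^0.62 = 0.26 / (0.023 + 0.105) = 0.26 / 0.128 = 2.0313
k* = 2.0313^(1/0.62) ≈ 3.1362
y* = (k*)^α = 3.1362^0.38 ≈ 1.5440

y* ≈ 1.544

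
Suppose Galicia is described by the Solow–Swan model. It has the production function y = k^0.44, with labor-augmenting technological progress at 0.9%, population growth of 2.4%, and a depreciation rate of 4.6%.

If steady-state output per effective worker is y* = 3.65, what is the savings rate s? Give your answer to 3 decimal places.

At the steady state, Δk = 0, so s·k^α = (n + g + δ)·k.
Since y* = [s/(n + g + δ)]^(α/(1−α)), we have s/(n + g + δ) = (y*)^((1−α)/α) = 3.65^1.2727 = 5.1955.
Therefore s = 5.1955 × (n + g + δ) = 5.1955 × 0.079 = 0.4104.

s ≈ 0.410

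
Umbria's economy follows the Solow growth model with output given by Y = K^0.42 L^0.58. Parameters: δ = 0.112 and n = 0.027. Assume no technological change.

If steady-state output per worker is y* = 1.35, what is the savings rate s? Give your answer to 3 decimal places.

Steady state requires s·f(k) = (n + δ)·k, i.e. s·k^α = (n + δ)·k.
Since y* = [s/(n + δ)]^(α/(1−α)), we have s/(n + δ) = (y*)^((1−α)/α) = 1.35^1.381 = 1.5135.
Therefore s = 1.5135 × (n + δ) = 1.5135 × 0.139 = 0.2104.

s ≈ 0.210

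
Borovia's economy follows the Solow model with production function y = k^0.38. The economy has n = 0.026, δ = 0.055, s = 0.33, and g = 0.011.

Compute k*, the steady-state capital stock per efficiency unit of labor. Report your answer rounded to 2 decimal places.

k* = 7.85

Steady state requires s·f(k) = (n + g + δ)·k, i.e. s·k^α = (n + g + δ)·k.
Dividing both sides by k: k^(1−α) = s / (n + g + δ).
k^0.62 = 0.33 / (0.026 + 0.011 + 0.055) = 0.33 / 0.092 = 3.5870
k* = 3.5870^(1/0.62) ≈ 7.8474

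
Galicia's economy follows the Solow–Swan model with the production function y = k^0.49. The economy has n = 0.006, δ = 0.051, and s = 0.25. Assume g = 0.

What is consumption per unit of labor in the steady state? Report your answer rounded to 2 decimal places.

c* ≈ 3.10

Steady state requires s·f(k) = (n + δ)·k, i.e. s·k^α = (n + δ)·k.
Rearranging, k^(1−α) = s / (n + δ).
k^0.51 = 0.25 / (0.006 + 0.051) = 0.25 / 0.057 = 4.3860
k* = 4.3860^(1/0.51) ≈ 18.1534
y* = (k*)^α = 18.1534^0.49 ≈ 4.1389
c* = (1 − s)·y* = (1 − 0.25) × 4.1389 ≈ 3.1042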